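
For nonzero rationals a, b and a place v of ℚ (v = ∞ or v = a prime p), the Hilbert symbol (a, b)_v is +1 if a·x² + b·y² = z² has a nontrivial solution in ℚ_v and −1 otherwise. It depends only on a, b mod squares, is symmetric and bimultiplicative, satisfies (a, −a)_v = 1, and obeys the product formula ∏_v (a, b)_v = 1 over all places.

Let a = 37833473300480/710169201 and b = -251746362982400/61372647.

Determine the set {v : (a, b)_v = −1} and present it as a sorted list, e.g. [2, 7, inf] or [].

[5, 13]

(a, b) ≡ (1430, -182) mod (ℚ^×)²; places V = {2, 3, 5, 7, 11, 13, 17, 23, 47, ∞}.
(a,b)_47: α=-2, u≡13; β=-2, v≡14 (mod 47); (13|47)=-1, (14|47)=+1; sign (−1)^0·-1^-2·+1^-2 = +1.
(a,b)_7: α=-2, u≡4; β=-3, v≡4 (mod 7); (4|7)=+1, (4|7)=+1; sign (−1)^0·+1^-3·+1^-2 = +1.
(a,b)_5: α=1, u≡1; β=2, v≡2 (mod 5); (1|5)=+1, (2|5)=-1; sign (−1)^0·+1^2·-1^1 = -1.
(a,b)_17: α=2, u≡8; β=2, v≡12 (mod 17); (8|17)=+1, (12|17)=-1; sign (−1)^0·+1^2·-1^2 = +1.
(a,b)_3: α=-8, u≡2; β=-4, v≡1 (mod 3); (2|3)=-1, (1|3)=+1; sign (−1)^0·-1^-4·+1^-8 = +1.
(a,b)_2: α=11, β=17; u≡3, v≡5 (mod 8); ε(u)ε(v)=1·0, αω(v)=11·1, βω(u)=17·1; sum ≡ 0  ⇒  +1.
(a,b)_23: α=2, u≡9; β=0, v≡1 (mod 23); (9|23)=+1, (1|23)=+1; sign (−1)^0·+1^0·+1^2 = +1.
(a,b)_13: α=3, u≡8; β=3, v≡3 (mod 13); (8|13)=-1, (3|13)=+1; sign (−1)^0·-1^3·+1^3 = -1.
(a,b)_∞: sgn(1430)=+, sgn(-182)=−, so +1.
(a,b)_11: α=1, u≡4; β=2, v≡4 (mod 11); (4|11)=+1, (4|11)=+1; sign (−1)^0·+1^2·+1^1 = +1.
|Ram(1430, -182)| = 2, even; anisotropic at {5, 13}.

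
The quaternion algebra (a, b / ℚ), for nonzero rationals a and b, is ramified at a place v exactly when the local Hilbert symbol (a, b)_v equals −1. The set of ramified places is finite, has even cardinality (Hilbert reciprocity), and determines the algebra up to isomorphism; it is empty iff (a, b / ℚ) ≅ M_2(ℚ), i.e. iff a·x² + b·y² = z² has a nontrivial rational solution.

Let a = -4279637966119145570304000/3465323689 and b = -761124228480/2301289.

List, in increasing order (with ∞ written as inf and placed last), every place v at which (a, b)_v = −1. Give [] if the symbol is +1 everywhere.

Mod squares: a ≡ -10, b ≡ -222870. Check v ∈ {∞, 2, 3, 5, 7, 11, 13, 17, 19, 23, 37, 41, 43}.
v=43: a=43^-2·(≡5), b=43^0·(≡20) mod 43; (5|43)=-1, (20|43)=-1; (−1)^{-2·0·21}·(-1)^0·(-1)^-2 = +1.
v=11: a=11^0·(≡4), b=11^2·(≡9) mod 11; (4|11)=+1, (9|11)=+1; (−1)^{0·2·5}·(+1)^2·(+1)^0 = +1.
v=23: a=23^2·(≡16), b=23^1·(≡12) mod 23; (16|23)=+1, (12|23)=+1; (−1)^{2·1·11}·(+1)^1·(+1)^2 = +1.
v=13: a=13^2·(≡3), b=13^0·(≡7) mod 13; (3|13)=+1, (7|13)=-1; (−1)^{2·0·6}·(+1)^0·(-1)^2 = +1.
v=5: a=5^3·(≡2), b=5^1·(≡1) mod 5; (2|5)=-1, (1|5)=+1; (−1)^{3·1·2}·(-1)^1·(+1)^3 = -1.
v=2: v_2(a)=21, v_2(b)=7; units ≡ 3, 5 (mod 8); ε·ε+αω+βω = 1·0+21·1+7·1 ≡ 0  ⇒  (a,b)_2 = +1.
v=7: a=7^4·(≡2), b=7^2·(≡3) mod 7; (2|7)=+1, (3|7)=-1; (−1)^{4·2·3}·(+1)^2·(-1)^4 = +1.
v=∞: -10 < 0 and -222870 < 0  ⇒  (a,b)_∞ = -1.
v=19: a=19^2·(≡4), b=19^1·(≡8) mod 19; (4|19)=+1, (8|19)=-1; (−1)^{2·1·9}·(+1)^1·(-1)^2 = +1.
v=3: a=3^6·(≡2), b=3^3·(≡2) mod 3; (2|3)=-1, (2|3)=-1; (−1)^{6·3·1}·(-1)^3·(-1)^6 = -1.
v=17: a=17^2·(≡14), b=17^1·(≡7) mod 17; (14|17)=-1, (7|17)=-1; (−1)^{2·1·8}·(-1)^1·(-1)^2 = -1.
v=41: a=41^0·(≡23), b=41^-2·(≡29) mod 41; (23|41)=+1, (29|41)=-1; (−1)^{0·-2·20}·(+1)^-2·(-1)^0 = +1.
v=37: a=37^-4·(≡27), b=37^-2·(≡23) mod 37; (27|37)=+1, (23|37)=-1; (−1)^{-4·-2·18}·(+1)^-2·(-1)^-4 = +1.
|Ram(-10, -222870)| = 4, even; anisotropic at {3, 5, 17, ∞}.

[3, 5, 17, inf]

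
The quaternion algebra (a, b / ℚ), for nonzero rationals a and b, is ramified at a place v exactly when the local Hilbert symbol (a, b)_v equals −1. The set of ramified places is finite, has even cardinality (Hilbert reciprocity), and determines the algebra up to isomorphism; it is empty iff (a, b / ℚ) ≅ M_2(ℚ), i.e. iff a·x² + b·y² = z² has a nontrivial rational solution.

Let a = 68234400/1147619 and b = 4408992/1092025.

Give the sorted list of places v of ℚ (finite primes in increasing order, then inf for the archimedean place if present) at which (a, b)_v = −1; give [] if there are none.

[2, 7]

(a, b) ≡ (286, 42) mod (ℚ^×)²; places V = {2, 3, 5, 7, 11, 13, 17, 19, ∞}.
(a,b)_19: α=-2, u≡7; β=-2, v≡1 (mod 19); (7|19)=+1, (1|19)=+1; sign (−1)^0·+1^-2·+1^-2 = +1.
(a,b)_7: α=0, u≡6; β=1, v≡6 (mod 7); (6|7)=-1, (6|7)=-1; sign (−1)^0·-1^1·-1^0 = -1.
(a,b)_5: α=2, u≡4; β=-2, v≡2 (mod 5); (4|5)=+1, (2|5)=-1; sign (−1)^0·+1^-2·-1^2 = +1.
(a,b)_2: α=5, β=5; u≡7, v≡5 (mod 8); ε(u)ε(v)=1·0, αω(v)=5·1, βω(u)=5·0; sum ≡ 1  ⇒  -1.
(a,b)_3: α=8, u≡1; β=9, v≡2 (mod 3); (1|3)=+1, (2|3)=-1; sign (−1)^0·+1^9·-1^8 = +1.
(a,b)_11: α=-1, u≡5; β=-2, v≡1 (mod 11); (5|11)=+1, (1|11)=+1; sign (−1)^0·+1^-2·+1^-1 = +1.
(a,b)_13: α=1, u≡10; β=0, v≡10 (mod 13); (10|13)=+1, (10|13)=+1; sign (−1)^0·+1^0·+1^1 = +1.
(a,b)_17: α=-2, u≡14; β=0, v≡15 (mod 17); (14|17)=-1, (15|17)=+1; sign (−1)^0·-1^0·+1^-2 = +1.
(a,b)_∞: sgn(286)=+, sgn(42)=+, so +1.
Ram(286, 42) = {2, 7}; no ℚ_2-point on the conic.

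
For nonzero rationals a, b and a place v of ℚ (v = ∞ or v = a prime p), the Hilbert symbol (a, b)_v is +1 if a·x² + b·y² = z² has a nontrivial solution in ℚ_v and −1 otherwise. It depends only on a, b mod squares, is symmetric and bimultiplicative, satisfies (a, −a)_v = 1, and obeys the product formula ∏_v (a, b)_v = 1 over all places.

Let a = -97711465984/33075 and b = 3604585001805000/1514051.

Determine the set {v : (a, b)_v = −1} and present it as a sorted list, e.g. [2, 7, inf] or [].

[11, 19, 23, 29]

Mod squares: a ≡ -836418, b ≡ 44022. Check v ∈ {∞, 2, 3, 5, 7, 11, 19, 23, 29, 37, 53}.
v=3: a=3^-3·(≡2), b=3^7·(≡1) mod 3; (2|3)=-1, (1|3)=+1; (−1)^{-3·7·1}·(-1)^7·(+1)^-3 = +1.
v=29: a=29^1·(≡1), b=29^1·(≡17) mod 29; (1|29)=+1, (17|29)=-1; (−1)^{1·1·14}·(+1)^1·(-1)^1 = -1.
v=19: a=19^1·(≡4), b=19^2·(≡13) mod 19; (4|19)=+1, (13|19)=-1; (−1)^{1·2·9}·(+1)^2·(-1)^1 = -1.
v=11: a=11^1·(≡4), b=11^-1·(≡9) mod 11; (4|11)=+1, (9|11)=+1; (−1)^{1·-1·5}·(+1)^-1·(+1)^1 = -1.
v=5: a=5^-2·(≡2), b=5^4·(≡3) mod 5; (2|5)=-1, (3|5)=-1; (−1)^{-2·4·2}·(-1)^4·(-1)^-2 = +1.
v=7: a=7^-2·(≡5), b=7^-2·(≡3) mod 7; (5|7)=-1, (3|7)=-1; (−1)^{-2·-2·3}·(-1)^-2·(-1)^-2 = +1.
v=2: v_2(a)=9, v_2(b)=3; units ≡ 7, 3 (mod 8); ε·ε+αω+βω = 1·1+9·1+3·0 ≡ 0  ⇒  (a,b)_2 = +1.
v=53: a=53^0·(≡40), b=53^-2·(≡51) mod 53; (40|53)=+1, (51|53)=-1; (−1)^{0·-2·26}·(+1)^-2·(-1)^0 = +1.
v=∞: -836418 < 0 and 44022 > 0  ⇒  (a,b)_∞ = +1.
v=37: a=37^2·(≡26), b=37^2·(≡24) mod 37; (26|37)=+1, (24|37)=-1; (−1)^{2·2·18}·(+1)^2·(-1)^2 = +1.
v=23: a=23^1·(≡10), b=23^1·(≡15) mod 23; (10|23)=-1, (15|23)=-1; (−1)^{1·1·11}·(-1)^1·(-1)^1 = -1.
(-836418, 44022 / ℚ) ramifies at {11, 19, 23, 29}: a division algebra.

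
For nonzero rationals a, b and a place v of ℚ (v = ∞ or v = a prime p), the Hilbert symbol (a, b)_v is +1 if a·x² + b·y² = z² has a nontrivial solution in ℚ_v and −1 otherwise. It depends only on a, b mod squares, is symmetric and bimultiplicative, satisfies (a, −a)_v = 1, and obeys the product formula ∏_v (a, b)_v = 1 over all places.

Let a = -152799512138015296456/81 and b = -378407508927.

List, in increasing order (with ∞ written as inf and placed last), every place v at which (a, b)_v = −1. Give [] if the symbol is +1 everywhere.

[3, inf]

Mod squares: a ≡ -34, b ≡ -1887. Check v ∈ {∞, 2, 3, 7, 17, 37}.
v=∞: -34 < 0 and -1887 < 0  ⇒  (a,b)_∞ = -1.
v=2: v_2(a)=3, v_2(b)=0; units ≡ 7, 1 (mod 8); ε·ε+αω+βω = 1·0+3·0+0·0 ≡ 0  ⇒  (a,b)_2 = +1.
v=7: a=7^6·(≡1), b=7^4·(≡5) mod 7; (1|7)=+1, (5|7)=-1; (−1)^{6·4·3}·(+1)^4·(-1)^6 = +1.
v=3: a=3^-4·(≡2), b=3^1·(≡1) mod 3; (2|3)=-1, (1|3)=+1; (−1)^{-4·1·1}·(-1)^1·(+1)^-4 = -1.
v=17: a=17^9·(≡9), b=17^5·(≡15) mod 17; (9|17)=+1, (15|17)=+1; (−1)^{9·5·8}·(+1)^5·(+1)^9 = +1.
v=37: a=37^2·(≡12), b=37^1·(≡6) mod 37; (12|37)=+1, (6|37)=-1; (−1)^{2·1·18}·(+1)^1·(-1)^2 = +1.
(-34, -1887 / ℚ) ramifies at {3, ∞}: a division algebra.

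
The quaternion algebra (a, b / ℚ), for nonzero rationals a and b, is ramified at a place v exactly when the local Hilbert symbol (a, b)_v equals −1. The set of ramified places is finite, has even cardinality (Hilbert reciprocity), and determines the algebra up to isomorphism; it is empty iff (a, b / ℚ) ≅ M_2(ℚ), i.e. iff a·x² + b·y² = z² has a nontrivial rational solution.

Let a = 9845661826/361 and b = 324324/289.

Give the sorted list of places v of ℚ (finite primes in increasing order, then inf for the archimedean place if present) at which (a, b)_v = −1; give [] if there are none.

[7, 13]

Mod squares: a ≡ 34, b ≡ 1001. Check v ∈ {∞, 2, 3, 7, 11, 13, 17, 19}.
v=13: a=13^2·(≡5), b=13^1·(≡9) mod 13; (5|13)=-1, (9|13)=+1; (−1)^{2·1·6}·(-1)^1·(+1)^2 = -1.
v=17: a=17^3·(≡2), b=17^-2·(≡15) mod 17; (2|17)=+1, (15|17)=+1; (−1)^{3·-2·8}·(+1)^-2·(+1)^3 = +1.
v=3: a=3^0·(≡1), b=3^4·(≡2) mod 3; (1|3)=+1, (2|3)=-1; (−1)^{0·4·1}·(+1)^4·(-1)^0 = +1.
v=2: v_2(a)=1, v_2(b)=2; units ≡ 1, 1 (mod 8); ε·ε+αω+βω = 0·0+1·0+2·0 ≡ 0  ⇒  (a,b)_2 = +1.
v=11: a=11^2·(≡3), b=11^1·(≡5) mod 11; (3|11)=+1, (5|11)=+1; (−1)^{2·1·5}·(+1)^1·(+1)^2 = +1.
v=19: a=19^-2·(≡13), b=19^0·(≡8) mod 19; (13|19)=-1, (8|19)=-1; (−1)^{-2·0·9}·(-1)^0·(-1)^-2 = +1.
v=∞: 34 > 0 and 1001 > 0  ⇒  (a,b)_∞ = +1.
v=7: a=7^2·(≡6), b=7^1·(≡3) mod 7; (6|7)=-1, (3|7)=-1; (−1)^{2·1·3}·(-1)^1·(-1)^2 = -1.
|Ram(34, 1001)| = 2, even; anisotropic at {7, 13}.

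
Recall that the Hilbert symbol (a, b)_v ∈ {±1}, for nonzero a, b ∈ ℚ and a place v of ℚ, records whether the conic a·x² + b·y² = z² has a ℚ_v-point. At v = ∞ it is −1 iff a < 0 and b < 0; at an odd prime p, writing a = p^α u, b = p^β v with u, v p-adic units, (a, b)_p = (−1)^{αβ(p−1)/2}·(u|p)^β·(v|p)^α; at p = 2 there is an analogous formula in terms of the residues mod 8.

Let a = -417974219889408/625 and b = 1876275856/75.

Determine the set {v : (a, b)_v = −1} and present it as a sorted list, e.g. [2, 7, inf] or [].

(a, b) ≡ (-1547, 3) mod (ℚ^×)²; places V = {2, 3, 5, 7, 13, 17, ∞}.
(a,b)_3: α=2, u≡1; β=-1, v≡1 (mod 3); (1|3)=+1, (1|3)=+1; sign (−1)^0·+1^-1·+1^2 = +1.
(a,b)_13: α=3, u≡7; β=2, v≡12 (mod 13); (7|13)=-1, (12|13)=+1; sign (−1)^0·-1^2·+1^3 = +1.
(a,b)_∞: sgn(-1547)=−, sgn(3)=+, so +1.
(a,b)_5: α=-4, u≡2; β=-2, v≡2 (mod 5); (2|5)=-1, (2|5)=-1; sign (−1)^0·-1^-2·-1^-4 = +1.
(a,b)_7: α=5, u≡3; β=4, v≡5 (mod 7); (3|7)=-1, (5|7)=-1; sign (−1)^0·-1^4·-1^5 = -1.
(a,b)_2: α=8, β=4; u≡5, v≡3 (mod 8); ε(u)ε(v)=0·1, αω(v)=8·1, βω(u)=4·1; sum ≡ 0  ⇒  +1.
(a,b)_17: α=3, u≡14; β=2, v≡3 (mod 17); (14|17)=-1, (3|17)=-1; sign (−1)^0·-1^2·-1^3 = -1.
(-1547, 3 / ℚ) ramifies at {7, 17}: a division algebra.

[7, 17]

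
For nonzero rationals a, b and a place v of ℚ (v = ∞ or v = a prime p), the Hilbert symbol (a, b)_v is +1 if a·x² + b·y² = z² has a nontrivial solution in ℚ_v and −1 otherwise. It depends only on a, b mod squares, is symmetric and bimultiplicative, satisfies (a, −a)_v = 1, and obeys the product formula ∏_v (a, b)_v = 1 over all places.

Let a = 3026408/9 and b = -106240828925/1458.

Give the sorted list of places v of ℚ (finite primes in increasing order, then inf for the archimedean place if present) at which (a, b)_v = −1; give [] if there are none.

(a, b) ≡ (2618, -154) mod (ℚ^×)²; places V = {2, 3, 5, 7, 11, 17, 19, 23, ∞}.
(a,b)_17: α=3, u≡8; β=2, v≡8 (mod 17); (8|17)=+1, (8|17)=+1; sign (−1)^0·+1^2·+1^3 = +1.
(a,b)_23: α=0, u≡5; β=2, v≡11 (mod 23); (5|23)=-1, (11|23)=-1; sign (−1)^0·-1^2·-1^0 = +1.
(a,b)_11: α=1, u≡2; β=1, v≡10 (mod 11); (2|11)=-1, (10|11)=-1; sign (−1)^1·-1^1·-1^1 = -1.
(a,b)_5: α=0, u≡2; β=2, v≡1 (mod 5); (2|5)=-1, (1|5)=+1; sign (−1)^0·-1^2·+1^0 = +1.
(a,b)_∞: sgn(2618)=+, sgn(-154)=−, so +1.
(a,b)_7: α=1, u≡5; β=1, v≡3 (mod 7); (5|7)=-1, (3|7)=-1; sign (−1)^1·-1^1·-1^1 = -1.
(a,b)_2: α=3, β=-1; u≡5, v≡3 (mod 8); ε(u)ε(v)=0·1, αω(v)=3·1, βω(u)=-1·1; sum ≡ 0  ⇒  +1.
(a,b)_19: α=0, u≡14; β=2, v≡16 (mod 19); (14|19)=-1, (16|19)=+1; sign (−1)^0·-1^2·+1^0 = +1.
(a,b)_3: α=-2, u≡2; β=-6, v≡2 (mod 3); (2|3)=-1, (2|3)=-1; sign (−1)^0·-1^-6·-1^-2 = +1.
|Ram(2618, -154)| = 2, even; anisotropic at {7, 11}.

[7, 11]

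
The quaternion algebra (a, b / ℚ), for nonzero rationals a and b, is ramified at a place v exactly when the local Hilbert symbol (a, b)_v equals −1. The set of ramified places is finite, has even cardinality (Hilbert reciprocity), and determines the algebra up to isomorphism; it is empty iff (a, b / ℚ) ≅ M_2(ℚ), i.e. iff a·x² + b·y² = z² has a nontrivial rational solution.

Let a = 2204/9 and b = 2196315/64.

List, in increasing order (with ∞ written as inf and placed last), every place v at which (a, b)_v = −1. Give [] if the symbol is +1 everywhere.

[2, 17, 19, 29]

Mod squares: a ≡ 551, b ≡ 27115. Check v ∈ {∞, 2, 3, 5, 11, 17, 19, 29}.
v=17: a=17^0·(≡5), b=17^1·(≡14) mod 17; (5|17)=-1, (14|17)=-1; (−1)^{0·1·8}·(-1)^1·(-1)^0 = -1.
v=∞: 551 > 0 and 27115 > 0  ⇒  (a,b)_∞ = +1.
v=3: a=3^-2·(≡2), b=3^4·(≡1) mod 3; (2|3)=-1, (1|3)=+1; (−1)^{-2·4·1}·(-1)^4·(+1)^-2 = +1.
v=2: v_2(a)=2, v_2(b)=-6; units ≡ 7, 3 (mod 8); ε·ε+αω+βω = 1·1+2·1+-6·0 ≡ 1  ⇒  (a,b)_2 = -1.
v=29: a=29^1·(≡2), b=29^1·(≡22) mod 29; (2|29)=-1, (22|29)=+1; (−1)^{1·1·14}·(-1)^1·(+1)^1 = -1.
v=11: a=11^0·(≡9), b=11^1·(≡9) mod 11; (9|11)=+1, (9|11)=+1; (−1)^{0·1·5}·(+1)^1·(+1)^0 = +1.
v=5: a=5^0·(≡1), b=5^1·(≡2) mod 5; (1|5)=+1, (2|5)=-1; (−1)^{0·1·2}·(+1)^1·(-1)^0 = +1.
v=19: a=19^1·(≡15), b=19^0·(≡15) mod 19; (15|19)=-1, (15|19)=-1; (−1)^{1·0·9}·(-1)^0·(-1)^1 = -1.
Ram(551, 27115) = {2, 17, 19, 29}; no ℚ_2-point on the conic.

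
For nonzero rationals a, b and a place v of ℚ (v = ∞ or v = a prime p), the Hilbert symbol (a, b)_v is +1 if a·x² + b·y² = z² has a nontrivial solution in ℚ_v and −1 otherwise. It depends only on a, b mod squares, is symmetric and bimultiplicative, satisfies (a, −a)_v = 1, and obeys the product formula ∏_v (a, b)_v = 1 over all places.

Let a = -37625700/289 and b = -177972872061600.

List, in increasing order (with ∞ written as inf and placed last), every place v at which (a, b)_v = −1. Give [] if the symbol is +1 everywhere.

[2, 3, 23, inf]

Mod squares: a ≡ -376257, b ≡ -154. Check v ∈ {∞, 2, 3, 5, 7, 11, 17, 19, 23, 41}.
v=2: v_2(a)=2, v_2(b)=5; units ≡ 7, 3 (mod 8); ε·ε+αω+βω = 1·1+2·1+5·0 ≡ 1  ⇒  (a,b)_2 = -1.
v=5: a=5^2·(≡3), b=5^2·(≡1) mod 5; (3|5)=-1, (1|5)=+1; (−1)^{2·2·2}·(-1)^2·(+1)^2 = +1.
v=41: a=41^1·(≡22), b=41^2·(≡23) mod 41; (22|41)=-1, (23|41)=+1; (−1)^{1·2·20}·(-1)^2·(+1)^1 = +1.
v=7: a=7^1·(≡2), b=7^1·(≡3) mod 7; (2|7)=+1, (3|7)=-1; (−1)^{1·1·3}·(+1)^1·(-1)^1 = +1.
v=23: a=23^1·(≡14), b=23^2·(≡20) mod 23; (14|23)=-1, (20|23)=-1; (−1)^{1·2·11}·(-1)^2·(-1)^1 = -1.
v=∞: -376257 < 0 and -154 < 0  ⇒  (a,b)_∞ = -1.
v=3: a=3^1·(≡2), b=3^2·(≡2) mod 3; (2|3)=-1, (2|3)=-1; (−1)^{1·2·1}·(-1)^2·(-1)^1 = -1.
v=17: a=17^-2·(≡9), b=17^0·(≡4) mod 17; (9|17)=+1, (4|17)=+1; (−1)^{-2·0·8}·(+1)^0·(+1)^-2 = +1.
v=19: a=19^1·(≡8), b=19^2·(≡11) mod 19; (8|19)=-1, (11|19)=+1; (−1)^{1·2·9}·(-1)^2·(+1)^1 = +1.
v=11: a=11^0·(≡3), b=11^1·(≡8) mod 11; (3|11)=+1, (8|11)=-1; (−1)^{0·1·5}·(+1)^1·(-1)^0 = +1.
(-376257, -154 / ℚ) ramifies at {2, 3, 23, ∞}: a division algebra.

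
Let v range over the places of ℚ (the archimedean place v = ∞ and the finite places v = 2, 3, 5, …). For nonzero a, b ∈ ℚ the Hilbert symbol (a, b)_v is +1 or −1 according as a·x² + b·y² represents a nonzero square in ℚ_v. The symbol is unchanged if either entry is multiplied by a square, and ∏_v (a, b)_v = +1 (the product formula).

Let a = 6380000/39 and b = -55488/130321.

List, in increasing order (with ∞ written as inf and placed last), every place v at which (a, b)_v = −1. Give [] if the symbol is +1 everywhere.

(a, b) ≡ (24882, -3) mod (ℚ^×)²; places V = {2, 3, 5, 11, 13, 17, 19, 29, ∞}.
(a,b)_3: α=-1, u≡2; β=1, v≡2 (mod 3); (2|3)=-1, (2|3)=-1; sign (−1)^1·-1^1·-1^-1 = -1.
(a,b)_17: α=0, u≡14; β=2, v≡5 (mod 17); (14|17)=-1, (5|17)=-1; sign (−1)^0·-1^2·-1^0 = +1.
(a,b)_29: α=1, u≡18; β=0, v≡8 (mod 29); (18|29)=-1, (8|29)=-1; sign (−1)^0·-1^0·-1^1 = -1.
(a,b)_11: α=1, u≡6; β=0, v≡10 (mod 11); (6|11)=-1, (10|11)=-1; sign (−1)^0·-1^0·-1^1 = -1.
(a,b)_5: α=4, u≡2; β=0, v≡2 (mod 5); (2|5)=-1, (2|5)=-1; sign (−1)^0·-1^0·-1^4 = +1.
(a,b)_19: α=0, u≡9; β=-4, v≡11 (mod 19); (9|19)=+1, (11|19)=+1; sign (−1)^0·+1^-4·+1^0 = +1.
(a,b)_∞: sgn(24882)=+, sgn(-3)=−, so +1.
(a,b)_13: α=-1, u≡1; β=0, v≡1 (mod 13); (1|13)=+1, (1|13)=+1; sign (−1)^0·+1^0·+1^-1 = +1.
(a,b)_2: α=5, β=6; u≡1, v≡5 (mod 8); ε(u)ε(v)=0·0, αω(v)=5·1, βω(u)=6·0; sum ≡ 1  ⇒  -1.
(24882, -3 / ℚ) ramifies at {2, 3, 11, 29}: a division algebra.

[2, 3, 11, 29]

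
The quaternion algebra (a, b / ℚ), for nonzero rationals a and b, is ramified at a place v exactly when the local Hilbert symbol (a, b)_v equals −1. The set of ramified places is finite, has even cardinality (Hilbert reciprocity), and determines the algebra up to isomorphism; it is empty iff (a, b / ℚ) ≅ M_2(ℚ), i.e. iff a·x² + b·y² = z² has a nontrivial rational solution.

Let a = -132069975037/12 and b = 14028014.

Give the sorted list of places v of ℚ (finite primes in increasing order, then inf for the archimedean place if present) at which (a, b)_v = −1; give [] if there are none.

Mod squares: a ≡ -39, b ≡ 14. Check v ∈ {∞, 2, 3, 7, 11, 13, 17}.
v=7: a=7^4·(≡3), b=7^3·(≡4) mod 7; (3|7)=-1, (4|7)=+1; (−1)^{4·3·3}·(-1)^3·(+1)^4 = -1.
v=13: a=13^1·(≡3), b=13^2·(≡1) mod 13; (3|13)=+1, (1|13)=+1; (−1)^{1·2·6}·(+1)^2·(+1)^1 = +1.
v=17: a=17^2·(≡11), b=17^0·(≡5) mod 17; (11|17)=-1, (5|17)=-1; (−1)^{2·0·8}·(-1)^0·(-1)^2 = +1.
v=2: v_2(a)=-2, v_2(b)=1; units ≡ 1, 7 (mod 8); ε·ε+αω+βω = 0·1+-2·0+1·0 ≡ 0  ⇒  (a,b)_2 = +1.
v=3: a=3^-1·(≡2), b=3^0·(≡2) mod 3; (2|3)=-1, (2|3)=-1; (−1)^{-1·0·1}·(-1)^0·(-1)^-1 = -1.
v=11: a=11^4·(≡4), b=11^2·(≡5) mod 11; (4|11)=+1, (5|11)=+1; (−1)^{4·2·5}·(+1)^2·(+1)^4 = +1.
v=∞: -39 < 0 and 14 > 0  ⇒  (a,b)_∞ = +1.
Ram(-39, 14) = {3, 7}; no ℚ_3-point on the conic.

[3, 7]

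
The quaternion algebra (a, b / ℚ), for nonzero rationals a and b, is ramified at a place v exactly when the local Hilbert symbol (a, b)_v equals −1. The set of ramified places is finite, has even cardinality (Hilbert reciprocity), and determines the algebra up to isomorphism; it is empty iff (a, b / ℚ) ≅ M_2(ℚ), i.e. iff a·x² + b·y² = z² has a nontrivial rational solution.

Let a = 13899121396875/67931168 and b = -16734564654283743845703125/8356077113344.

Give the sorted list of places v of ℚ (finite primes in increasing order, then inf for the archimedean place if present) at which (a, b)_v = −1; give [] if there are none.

Mod squares: a ≡ 1430, b ≡ -5. Check v ∈ {∞, 2, 3, 5, 7, 11, 13, 31, 47}.
v=11: a=11^3·(≡3), b=11^8·(≡2) mod 11; (3|11)=+1, (2|11)=-1; (−1)^{3·8·5}·(+1)^8·(-1)^3 = -1.
v=2: v_2(a)=-5, v_2(b)=-12; units ≡ 3, 3 (mod 8); ε·ε+αω+βω = 1·1+-5·1+-12·1 ≡ 0  ⇒  (a,b)_2 = +1.
v=31: a=31^-2·(≡19), b=31^-4·(≡24) mod 31; (19|31)=+1, (24|31)=-1; (−1)^{-2·-4·15}·(+1)^-4·(-1)^-2 = +1.
v=3: a=3^2·(≡2), b=3^0·(≡1) mod 3; (2|3)=-1, (1|3)=+1; (−1)^{2·0·1}·(-1)^0·(+1)^2 = +1.
v=13: a=13^5·(≡5), b=13^8·(≡8) mod 13; (5|13)=-1, (8|13)=-1; (−1)^{5·8·6}·(-1)^8·(-1)^5 = -1.
v=47: a=47^-2·(≡22), b=47^-2·(≡18) mod 47; (22|47)=-1, (18|47)=+1; (−1)^{-2·-2·23}·(-1)^-2·(+1)^-2 = +1.
v=5: a=5^5·(≡4), b=5^9·(≡4) mod 5; (4|5)=+1, (4|5)=+1; (−1)^{5·9·2}·(+1)^9·(+1)^5 = +1.
v=∞: 1430 > 0 and -5 < 0  ⇒  (a,b)_∞ = +1.
v=7: a=7^0·(≡2), b=7^2·(≡1) mod 7; (2|7)=+1, (1|7)=+1; (−1)^{0·2·3}·(+1)^2·(+1)^0 = +1.
Ram(1430, -5) = {11, 13}; no ℚ_11-point on the conic.

[11, 13]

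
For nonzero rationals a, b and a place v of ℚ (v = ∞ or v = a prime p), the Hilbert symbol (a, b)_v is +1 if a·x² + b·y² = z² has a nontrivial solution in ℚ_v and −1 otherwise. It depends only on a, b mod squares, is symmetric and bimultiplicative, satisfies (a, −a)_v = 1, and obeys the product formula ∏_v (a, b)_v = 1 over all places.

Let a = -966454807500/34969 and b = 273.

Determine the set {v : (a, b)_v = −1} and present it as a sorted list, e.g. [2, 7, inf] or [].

[7, 13]

Mod squares: a ≡ -5187, b ≡ 273. Check v ∈ {∞, 2, 3, 5, 7, 11, 13, 17, 19}.
v=3: a=3^3·(≡2), b=3^1·(≡1) mod 3; (2|3)=-1, (1|3)=+1; (−1)^{3·1·1}·(-1)^1·(+1)^3 = +1.
v=11: a=11^-2·(≡9), b=11^0·(≡9) mod 11; (9|11)=+1, (9|11)=+1; (−1)^{-2·0·5}·(+1)^0·(+1)^-2 = +1.
v=17: a=17^-2·(≡16), b=17^0·(≡1) mod 17; (16|17)=+1, (1|17)=+1; (−1)^{-2·0·8}·(+1)^0·(+1)^-2 = +1.
v=13: a=13^3·(≡3), b=13^1·(≡8) mod 13; (3|13)=+1, (8|13)=-1; (−1)^{3·1·6}·(+1)^1·(-1)^3 = -1.
v=7: a=7^3·(≡4), b=7^1·(≡4) mod 7; (4|7)=+1, (4|7)=+1; (−1)^{3·1·3}·(+1)^1·(+1)^3 = -1.
v=19: a=19^1·(≡3), b=19^0·(≡7) mod 19; (3|19)=-1, (7|19)=+1; (−1)^{1·0·9}·(-1)^0·(+1)^1 = +1.
v=5: a=5^4·(≡2), b=5^0·(≡3) mod 5; (2|5)=-1, (3|5)=-1; (−1)^{4·0·2}·(-1)^0·(-1)^4 = +1.
v=∞: -5187 < 0 and 273 > 0  ⇒  (a,b)_∞ = +1.
v=2: v_2(a)=2, v_2(b)=0; units ≡ 5, 1 (mod 8); ε·ε+αω+βω = 0·0+2·0+0·1 ≡ 0  ⇒  (a,b)_2 = +1.
(-5187, 273 / ℚ) ramifies at {7, 13}: a division algebra.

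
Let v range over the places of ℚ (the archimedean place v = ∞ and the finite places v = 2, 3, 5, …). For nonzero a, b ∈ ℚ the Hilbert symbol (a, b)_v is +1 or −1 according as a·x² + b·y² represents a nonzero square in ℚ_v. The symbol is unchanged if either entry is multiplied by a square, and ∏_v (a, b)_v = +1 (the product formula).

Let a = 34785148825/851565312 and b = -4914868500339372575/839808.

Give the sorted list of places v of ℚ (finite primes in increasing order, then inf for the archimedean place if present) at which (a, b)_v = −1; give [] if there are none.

[2, 3, 13, 17]

Mod squares: a ≡ 8211, b ≡ -286. Check v ∈ {∞, 2, 3, 5, 7, 11, 13, 17, 19, 23, 31}.
v=17: a=17^1·(≡10), b=17^2·(≡10) mod 17; (10|17)=-1, (10|17)=-1; (−1)^{1·2·8}·(-1)^2·(-1)^1 = -1.
v=23: a=23^3·(≡8), b=23^4·(≡9) mod 23; (8|23)=+1, (9|23)=+1; (−1)^{3·4·11}·(+1)^4·(+1)^3 = +1.
v=11: a=11^0·(≡5), b=11^1·(≡8) mod 11; (5|11)=+1, (8|11)=-1; (−1)^{0·1·5}·(+1)^1·(-1)^0 = +1.
v=13: a=13^-2·(≡7), b=13^1·(≡4) mod 13; (7|13)=-1, (4|13)=+1; (−1)^{-2·1·6}·(-1)^1·(+1)^-2 = -1.
v=7: a=7^1·(≡1), b=7^2·(≡2) mod 7; (1|7)=+1, (2|7)=+1; (−1)^{1·2·3}·(+1)^2·(+1)^1 = +1.
v=∞: 8211 > 0 and -286 < 0  ⇒  (a,b)_∞ = +1.
v=5: a=5^2·(≡4), b=5^2·(≡4) mod 5; (4|5)=+1, (4|5)=+1; (−1)^{2·2·2}·(+1)^2·(+1)^2 = +1.
v=3: a=3^-9·(≡1), b=3^-8·(≡2) mod 3; (1|3)=+1, (2|3)=-1; (−1)^{-9·-8·1}·(+1)^-8·(-1)^-9 = -1.
v=31: a=31^2·(≡11), b=31^2·(≡29) mod 31; (11|31)=-1, (29|31)=-1; (−1)^{2·2·15}·(-1)^2·(-1)^2 = +1.
v=19: a=19^0·(≡8), b=19^2·(≡10) mod 19; (8|19)=-1, (10|19)=-1; (−1)^{0·2·9}·(-1)^2·(-1)^0 = +1.
v=2: v_2(a)=-8, v_2(b)=-7; units ≡ 3, 1 (mod 8); ε·ε+αω+βω = 1·0+-8·0+-7·1 ≡ 1  ⇒  (a,b)_2 = -1.
(8211, -286 / ℚ) ramifies at {2, 3, 13, 17}: a division algebra.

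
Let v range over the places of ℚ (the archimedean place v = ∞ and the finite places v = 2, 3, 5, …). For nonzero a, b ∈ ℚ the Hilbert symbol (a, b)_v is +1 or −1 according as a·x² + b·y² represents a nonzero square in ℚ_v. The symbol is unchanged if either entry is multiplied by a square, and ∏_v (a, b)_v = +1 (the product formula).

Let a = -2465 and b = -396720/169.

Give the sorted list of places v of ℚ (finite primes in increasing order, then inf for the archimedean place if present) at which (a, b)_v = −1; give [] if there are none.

(a, b) ≡ (-2465, -2755) mod (ℚ^×)²; places V = {2, 3, 5, 13, 17, 19, 29, ∞}.
(a,b)_3: α=0, u≡1; β=2, v≡2 (mod 3); (1|3)=+1, (2|3)=-1; sign (−1)^0·+1^2·-1^0 = +1.
(a,b)_17: α=1, u≡8; β=0, v≡8 (mod 17); (8|17)=+1, (8|17)=+1; sign (−1)^0·+1^0·+1^1 = +1.
(a,b)_2: α=0, β=4; u≡7, v≡5 (mod 8); ε(u)ε(v)=1·0, αω(v)=0·1, βω(u)=4·0; sum ≡ 0  ⇒  +1.
(a,b)_29: α=1, u≡2; β=1, v≡10 (mod 29); (2|29)=-1, (10|29)=-1; sign (−1)^0·-1^1·-1^1 = +1.
(a,b)_5: α=1, u≡2; β=1, v≡4 (mod 5); (2|5)=-1, (4|5)=+1; sign (−1)^0·-1^1·+1^1 = -1.
(a,b)_19: α=0, u≡5; β=1, v≡9 (mod 19); (5|19)=+1, (9|19)=+1; sign (−1)^0·+1^1·+1^0 = +1.
(a,b)_∞: sgn(-2465)=−, sgn(-2755)=−, so -1.
(a,b)_13: α=0, u≡5; β=-2, v≡1 (mod 13); (5|13)=-1, (1|13)=+1; sign (−1)^0·-1^-2·+1^0 = +1.
Ram(-2465, -2755) = {5, ∞}; no ℚ_5-point on the conic.

[5, inf]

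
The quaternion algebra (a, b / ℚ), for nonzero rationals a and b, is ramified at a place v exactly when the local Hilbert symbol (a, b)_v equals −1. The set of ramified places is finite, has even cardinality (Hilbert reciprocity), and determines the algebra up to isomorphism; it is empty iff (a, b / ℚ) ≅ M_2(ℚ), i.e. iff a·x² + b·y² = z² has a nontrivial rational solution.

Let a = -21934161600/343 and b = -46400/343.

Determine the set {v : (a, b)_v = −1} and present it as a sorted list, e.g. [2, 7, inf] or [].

Mod squares: a ≡ -95961957, b ≡ -203. Check v ∈ {∞, 2, 3, 5, 7, 13, 17, 23, 29, 31}.
v=17: a=17^1·(≡6), b=17^0·(≡9) mod 17; (6|17)=-1, (9|17)=+1; (−1)^{1·0·8}·(-1)^0·(+1)^1 = +1.
v=31: a=31^1·(≡5), b=31^0·(≡19) mod 31; (5|31)=+1, (19|31)=+1; (−1)^{1·0·15}·(+1)^0·(+1)^1 = +1.
v=2: v_2(a)=6, v_2(b)=6; units ≡ 3, 5 (mod 8); ε·ε+αω+βω = 1·0+6·1+6·1 ≡ 0  ⇒  (a,b)_2 = +1.
v=29: a=29^1·(≡19), b=29^1·(≡1) mod 29; (19|29)=-1, (1|29)=+1; (−1)^{1·1·14}·(-1)^1·(+1)^1 = -1.
v=3: a=3^1·(≡1), b=3^0·(≡1) mod 3; (1|3)=+1, (1|3)=+1; (−1)^{1·0·1}·(+1)^0·(+1)^1 = +1.
v=∞: -95961957 < 0 and -203 < 0  ⇒  (a,b)_∞ = -1.
v=23: a=23^1·(≡17), b=23^0·(≡16) mod 23; (17|23)=-1, (16|23)=+1; (−1)^{1·0·11}·(-1)^0·(+1)^1 = +1.
v=7: a=7^-3·(≡6), b=7^-3·(≡3) mod 7; (6|7)=-1, (3|7)=-1; (−1)^{-3·-3·3}·(-1)^-3·(-1)^-3 = -1.
v=13: a=13^1·(≡4), b=13^0·(≡2) mod 13; (4|13)=+1, (2|13)=-1; (−1)^{1·0·6}·(+1)^0·(-1)^1 = -1.
v=5: a=5^2·(≡2), b=5^2·(≡3) mod 5; (2|5)=-1, (3|5)=-1; (−1)^{2·2·2}·(-1)^2·(-1)^2 = +1.
Ram(-95961957, -203) = {7, 13, 29, ∞}; no ℚ_7-point on the conic.

[7, 13, 29, inf]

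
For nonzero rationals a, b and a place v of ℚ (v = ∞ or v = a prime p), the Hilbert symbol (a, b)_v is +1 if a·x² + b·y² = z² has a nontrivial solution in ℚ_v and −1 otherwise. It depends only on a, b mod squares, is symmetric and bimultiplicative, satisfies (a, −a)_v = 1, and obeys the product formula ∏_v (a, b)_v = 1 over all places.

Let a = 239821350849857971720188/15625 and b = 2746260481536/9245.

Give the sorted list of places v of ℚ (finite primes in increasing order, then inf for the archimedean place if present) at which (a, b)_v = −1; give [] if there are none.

(a, b) ≡ (22287, 170430) mod (ℚ^×)²; places V = {2, 3, 5, 11, 13, 17, 19, 23, 37, 43, ∞}.
(a,b)_∞: sgn(22287)=+, sgn(170430)=+, so +1.
(a,b)_5: α=-6, u≡3; β=-1, v≡4 (mod 5); (3|5)=-1, (4|5)=+1; sign (−1)^0·-1^-1·+1^-6 = -1.
(a,b)_11: α=0, u≡5; β=2, v≡2 (mod 11); (5|11)=+1, (2|11)=-1; sign (−1)^0·+1^2·-1^0 = +1.
(a,b)_13: α=2, u≡5; β=1, v≡6 (mod 13); (5|13)=-1, (6|13)=-1; sign (−1)^0·-1^1·-1^2 = -1.
(a,b)_3: α=7, u≡1; β=3, v≡2 (mod 3); (1|3)=+1, (2|3)=-1; sign (−1)^1·+1^3·-1^7 = +1.
(a,b)_17: α=5, u≡15; β=2, v≡11 (mod 17); (15|17)=+1, (11|17)=-1; sign (−1)^0·+1^2·-1^5 = -1.
(a,b)_19: α=3, u≡18; β=1, v≡12 (mod 19); (18|19)=-1, (12|19)=-1; sign (−1)^1·-1^1·-1^3 = -1.
(a,b)_23: α=3, u≡6; β=1, v≡8 (mod 23); (6|23)=+1, (8|23)=+1; sign (−1)^1·+1^1·+1^3 = -1.
(a,b)_37: α=2, u≡2; β=0, v≡2 (mod 37); (2|37)=-1, (2|37)=-1; sign (−1)^0·-1^0·-1^2 = +1.
(a,b)_43: α=0, u≡13; β=-2, v≡38 (mod 43); (13|43)=+1, (38|43)=+1; sign (−1)^0·+1^-2·+1^0 = +1.
(a,b)_2: α=2, β=9; u≡7, v≡7 (mod 8); ε(u)ε(v)=1·1, αω(v)=2·0, βω(u)=9·0; sum ≡ 1  ⇒  -1.
|Ram(22287, 170430)| = 6, even; anisotropic at {2, 5, 13, 17, 19, 23}.

[2, 5, 13, 17, 19, 23]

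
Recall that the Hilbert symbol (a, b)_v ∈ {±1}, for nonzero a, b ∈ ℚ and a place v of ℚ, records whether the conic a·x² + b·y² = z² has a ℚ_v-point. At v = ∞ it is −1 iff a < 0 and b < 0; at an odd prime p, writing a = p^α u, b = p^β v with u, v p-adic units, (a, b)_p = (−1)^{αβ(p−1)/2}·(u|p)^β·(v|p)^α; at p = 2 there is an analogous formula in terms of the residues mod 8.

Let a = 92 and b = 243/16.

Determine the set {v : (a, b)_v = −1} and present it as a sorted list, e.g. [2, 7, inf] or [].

Mod squares: a ≡ 23, b ≡ 3. Check v ∈ {∞, 2, 3, 23}.
v=3: a=3^0·(≡2), b=3^5·(≡1) mod 3; (2|3)=-1, (1|3)=+1; (−1)^{0·5·1}·(-1)^5·(+1)^0 = -1.
v=23: a=23^1·(≡4), b=23^0·(≡8) mod 23; (4|23)=+1, (8|23)=+1; (−1)^{1·0·11}·(+1)^0·(+1)^1 = +1.
v=∞: 23 > 0 and 3 > 0  ⇒  (a,b)_∞ = +1.
v=2: v_2(a)=2, v_2(b)=-4; units ≡ 7, 3 (mod 8); ε·ε+αω+βω = 1·1+2·1+-4·0 ≡ 1  ⇒  (a,b)_2 = -1.
|Ram(23, 3)| = 2, even; anisotropic at {2, 3}.

[2, 3]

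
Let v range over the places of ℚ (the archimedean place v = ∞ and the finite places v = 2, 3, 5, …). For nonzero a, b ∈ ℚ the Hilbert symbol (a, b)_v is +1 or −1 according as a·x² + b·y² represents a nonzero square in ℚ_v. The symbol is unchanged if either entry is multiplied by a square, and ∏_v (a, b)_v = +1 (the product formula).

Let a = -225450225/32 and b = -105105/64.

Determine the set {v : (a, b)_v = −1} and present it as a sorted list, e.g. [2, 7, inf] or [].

[2, 5, 13, inf]

Mod squares: a ≡ -2, b ≡ -2145. Check v ∈ {∞, 2, 3, 5, 7, 11, 13}.
v=5: a=5^2·(≡3), b=5^1·(≡1) mod 5; (3|5)=-1, (1|5)=+1; (−1)^{2·1·2}·(-1)^1·(+1)^2 = -1.
v=2: v_2(a)=-5, v_2(b)=-6; units ≡ 7, 7 (mod 8); ε·ε+αω+βω = 1·1+-5·0+-6·0 ≡ 1  ⇒  (a,b)_2 = -1.
v=∞: -2 < 0 and -2145 < 0  ⇒  (a,b)_∞ = -1.
v=13: a=13^2·(≡8), b=13^1·(≡12) mod 13; (8|13)=-1, (12|13)=+1; (−1)^{2·1·6}·(-1)^1·(+1)^2 = -1.
v=7: a=7^2·(≡3), b=7^2·(≡4) mod 7; (3|7)=-1, (4|7)=+1; (−1)^{2·2·3}·(-1)^2·(+1)^2 = +1.
v=3: a=3^2·(≡1), b=3^1·(≡2) mod 3; (1|3)=+1, (2|3)=-1; (−1)^{2·1·1}·(+1)^1·(-1)^2 = +1.
v=11: a=11^2·(≡1), b=11^1·(≡9) mod 11; (1|11)=+1, (9|11)=+1; (−1)^{2·1·5}·(+1)^1·(+1)^2 = +1.
(-2, -2145 / ℚ) ramifies at {2, 5, 13, ∞}: a division algebra.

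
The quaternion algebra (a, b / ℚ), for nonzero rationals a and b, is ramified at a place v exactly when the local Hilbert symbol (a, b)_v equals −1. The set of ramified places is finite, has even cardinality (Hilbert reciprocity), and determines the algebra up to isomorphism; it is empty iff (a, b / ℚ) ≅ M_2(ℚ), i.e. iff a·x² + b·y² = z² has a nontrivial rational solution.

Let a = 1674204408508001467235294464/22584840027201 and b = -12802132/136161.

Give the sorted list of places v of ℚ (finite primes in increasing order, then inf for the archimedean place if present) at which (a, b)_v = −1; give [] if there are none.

[17, 43]

Mod squares: a ≡ 5490541, b ≡ -1333. Check v ∈ {∞, 2, 3, 7, 11, 17, 29, 31, 37, 41, 43, 53}.
v=43: a=43^3·(≡30), b=43^1·(≡34) mod 43; (30|43)=-1, (34|43)=-1; (−1)^{3·1·21}·(-1)^1·(-1)^3 = -1.
v=11: a=11^2·(≡3), b=11^0·(≡3) mod 11; (3|11)=+1, (3|11)=+1; (−1)^{2·0·5}·(+1)^0·(+1)^2 = +1.
v=29: a=29^1·(≡17), b=29^0·(≡25) mod 29; (17|29)=-1, (25|29)=+1; (−1)^{1·0·14}·(-1)^0·(+1)^1 = +1.
v=3: a=3^-14·(≡1), b=3^-4·(≡2) mod 3; (1|3)=+1, (2|3)=-1; (−1)^{-14·-4·1}·(+1)^-4·(-1)^-14 = +1.
v=2: v_2(a)=8, v_2(b)=2; units ≡ 5, 3 (mod 8); ε·ε+αω+βω = 0·1+8·1+2·1 ≡ 0  ⇒  (a,b)_2 = +1.
v=31: a=31^4·(≡9), b=31^1·(≡8) mod 31; (9|31)=+1, (8|31)=+1; (−1)^{4·1·15}·(+1)^1·(+1)^4 = +1.
v=∞: 5490541 > 0 and -1333 < 0  ⇒  (a,b)_∞ = +1.
v=7: a=7^9·(≡6), b=7^4·(≡4) mod 7; (6|7)=-1, (4|7)=+1; (−1)^{9·4·3}·(-1)^4·(+1)^9 = +1.
v=37: a=37^1·(≡18), b=37^0·(≡16) mod 37; (18|37)=-1, (16|37)=+1; (−1)^{1·0·18}·(-1)^0·(+1)^1 = +1.
v=53: a=53^-2·(≡40), b=53^0·(≡31) mod 53; (40|53)=+1, (31|53)=-1; (−1)^{-2·0·26}·(+1)^0·(-1)^-2 = +1.
v=17: a=17^1·(≡14), b=17^0·(≡3) mod 17; (14|17)=-1, (3|17)=-1; (−1)^{1·0·8}·(-1)^0·(-1)^1 = -1.
v=41: a=41^-2·(≡11), b=41^-2·(≡5) mod 41; (11|41)=-1, (5|41)=+1; (−1)^{-2·-2·20}·(-1)^-2·(+1)^-2 = +1.
(5490541, -1333 / ℚ) ramifies at {17, 43}: a division algebra.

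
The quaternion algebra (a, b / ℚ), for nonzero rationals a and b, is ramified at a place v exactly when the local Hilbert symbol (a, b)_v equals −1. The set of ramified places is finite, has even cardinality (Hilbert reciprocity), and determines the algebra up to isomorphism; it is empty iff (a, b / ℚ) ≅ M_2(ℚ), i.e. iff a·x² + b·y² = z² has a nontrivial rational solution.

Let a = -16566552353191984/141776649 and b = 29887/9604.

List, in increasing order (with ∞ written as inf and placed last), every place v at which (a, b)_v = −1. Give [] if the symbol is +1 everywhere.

(a, b) ≡ (-19, 247) mod (ℚ^×)²; places V = {2, 3, 7, 11, 13, 19, ∞}.
(a,b)_7: α=-4, u≡1; β=-4, v≡1 (mod 7); (1|7)=+1, (1|7)=+1; sign (−1)^0·+1^-4·+1^-4 = +1.
(a,b)_∞: sgn(-19)=−, sgn(247)=+, so +1.
(a,b)_19: α=5, u≡10; β=1, v≡8 (mod 19); (10|19)=-1, (8|19)=-1; sign (−1)^1·-1^1·-1^5 = -1.
(a,b)_3: α=-10, u≡2; β=0, v≡1 (mod 3); (2|3)=-1, (1|3)=+1; sign (−1)^0·-1^0·+1^-10 = +1.
(a,b)_13: α=4, u≡8; β=1, v≡5 (mod 13); (8|13)=-1, (5|13)=-1; sign (−1)^0·-1^1·-1^4 = -1.
(a,b)_2: α=4, β=-2; u≡5, v≡7 (mod 8); ε(u)ε(v)=0·1, αω(v)=4·0, βω(u)=-2·1; sum ≡ 0  ⇒  +1.
(a,b)_11: α=4, u≡1; β=2, v≡5 (mod 11); (1|11)=+1, (5|11)=+1; sign (−1)^0·+1^2·+1^4 = +1.
(-19, 247 / ℚ) ramifies at {13, 19}: a division algebra.

[13, 19]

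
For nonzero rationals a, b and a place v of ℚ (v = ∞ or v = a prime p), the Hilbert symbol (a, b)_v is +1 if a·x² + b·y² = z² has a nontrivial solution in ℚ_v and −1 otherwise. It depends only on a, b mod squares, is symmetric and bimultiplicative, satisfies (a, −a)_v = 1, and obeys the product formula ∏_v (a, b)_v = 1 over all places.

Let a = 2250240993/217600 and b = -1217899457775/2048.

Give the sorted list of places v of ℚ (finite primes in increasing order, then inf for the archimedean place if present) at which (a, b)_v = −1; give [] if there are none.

Mod squares: a ≡ 9282, b ≡ -78. Check v ∈ {∞, 2, 3, 5, 7, 11, 13, 17, 29}.
v=29: a=29^2·(≡8), b=29^0·(≡23) mod 29; (8|29)=-1, (23|29)=+1; (−1)^{2·0·14}·(-1)^0·(+1)^2 = +1.
v=13: a=13^1·(≡1), b=13^1·(≡5) mod 13; (1|13)=+1, (5|13)=-1; (−1)^{1·1·6}·(+1)^1·(-1)^1 = -1.
v=3: a=3^5·(≡1), b=3^7·(≡1) mod 3; (1|3)=+1, (1|3)=+1; (−1)^{5·7·1}·(+1)^7·(+1)^5 = -1.
v=7: a=7^1·(≡5), b=7^2·(≡5) mod 7; (5|7)=-1, (5|7)=-1; (−1)^{1·2·3}·(-1)^2·(-1)^1 = -1.
v=∞: 9282 > 0 and -78 < 0  ⇒  (a,b)_∞ = +1.
v=17: a=17^-1·(≡13), b=17^2·(≡11) mod 17; (13|17)=+1, (11|17)=-1; (−1)^{-1·2·8}·(+1)^2·(-1)^-1 = -1.
v=2: v_2(a)=-9, v_2(b)=-11; units ≡ 1, 1 (mod 8); ε·ε+αω+βω = 0·0+-9·0+-11·0 ≡ 0  ⇒  (a,b)_2 = +1.
v=5: a=5^-2·(≡2), b=5^2·(≡3) mod 5; (2|5)=-1, (3|5)=-1; (−1)^{-2·2·2}·(-1)^2·(-1)^-2 = +1.
v=11: a=11^2·(≡9), b=11^2·(≡2) mod 11; (9|11)=+1, (2|11)=-1; (−1)^{2·2·5}·(+1)^2·(-1)^2 = +1.
(9282, -78 / ℚ) ramifies at {3, 7, 13, 17}: a division algebra.

[3, 7, 13, 17]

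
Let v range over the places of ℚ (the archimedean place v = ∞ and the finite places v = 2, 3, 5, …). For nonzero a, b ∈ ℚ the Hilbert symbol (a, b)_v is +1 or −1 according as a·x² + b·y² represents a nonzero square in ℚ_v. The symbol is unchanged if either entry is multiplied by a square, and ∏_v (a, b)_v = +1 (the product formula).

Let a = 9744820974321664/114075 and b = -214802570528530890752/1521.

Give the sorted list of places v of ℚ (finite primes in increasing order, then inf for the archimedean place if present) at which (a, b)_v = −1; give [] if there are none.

Mod squares: a ≡ 5313, b ≡ -782. Check v ∈ {∞, 2, 3, 5, 7, 11, 13, 17, 23}.
v=17: a=17^2·(≡15), b=17^5·(≡5) mod 17; (15|17)=+1, (5|17)=-1; (−1)^{2·5·8}·(+1)^5·(-1)^2 = +1.
v=∞: 5313 > 0 and -782 < 0  ⇒  (a,b)_∞ = +1.
v=11: a=11^3·(≡10), b=11^2·(≡7) mod 11; (10|11)=-1, (7|11)=-1; (−1)^{3·2·5}·(-1)^2·(-1)^3 = -1.
v=5: a=5^-2·(≡3), b=5^0·(≡3) mod 5; (3|5)=-1, (3|5)=-1; (−1)^{-2·0·2}·(-1)^0·(-1)^-2 = +1.
v=23: a=23^1·(≡2), b=23^3·(≡6) mod 23; (2|23)=+1, (6|23)=+1; (−1)^{1·3·11}·(+1)^3·(+1)^1 = -1.
v=2: v_2(a)=16, v_2(b)=21; units ≡ 1, 1 (mod 8); ε·ε+αω+βω = 0·0+16·0+21·0 ≡ 0  ⇒  (a,b)_2 = +1.
v=13: a=13^-2·(≡3), b=13^-2·(≡7) mod 13; (3|13)=+1, (7|13)=-1; (−1)^{-2·-2·6}·(+1)^-2·(-1)^-2 = +1.
v=3: a=3^-3·(≡1), b=3^-2·(≡1) mod 3; (1|3)=+1, (1|3)=+1; (−1)^{-3·-2·1}·(+1)^-2·(+1)^-3 = +1.
v=7: a=7^5·(≡5), b=7^2·(≡2) mod 7; (5|7)=-1, (2|7)=+1; (−1)^{5·2·3}·(-1)^2·(+1)^5 = +1.
(5313, -782 / ℚ) ramifies at {11, 23}: a division algebra.

[11, 23]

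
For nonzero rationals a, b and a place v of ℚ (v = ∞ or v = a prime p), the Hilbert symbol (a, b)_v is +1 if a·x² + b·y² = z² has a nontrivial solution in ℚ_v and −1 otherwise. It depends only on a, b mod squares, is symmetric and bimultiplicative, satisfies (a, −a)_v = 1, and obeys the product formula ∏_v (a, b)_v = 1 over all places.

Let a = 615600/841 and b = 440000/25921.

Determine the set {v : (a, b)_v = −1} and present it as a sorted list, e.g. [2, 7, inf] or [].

[2, 11]

Mod squares: a ≡ 19, b ≡ 11. Check v ∈ {∞, 2, 3, 5, 7, 11, 19, 23, 29}.
v=3: a=3^4·(≡1), b=3^0·(≡2) mod 3; (1|3)=+1, (2|3)=-1; (−1)^{4·0·1}·(+1)^0·(-1)^4 = +1.
v=7: a=7^0·(≡6), b=7^-2·(≡2) mod 7; (6|7)=-1, (2|7)=+1; (−1)^{0·-2·3}·(-1)^-2·(+1)^0 = +1.
v=5: a=5^2·(≡4), b=5^4·(≡4) mod 5; (4|5)=+1, (4|5)=+1; (−1)^{2·4·2}·(+1)^4·(+1)^2 = +1.
v=19: a=19^1·(≡1), b=19^0·(≡11) mod 19; (1|19)=+1, (11|19)=+1; (−1)^{1·0·9}·(+1)^0·(+1)^1 = +1.
v=23: a=23^0·(≡11), b=23^-2·(≡11) mod 23; (11|23)=-1, (11|23)=-1; (−1)^{0·-2·11}·(-1)^-2·(-1)^0 = +1.
v=2: v_2(a)=4, v_2(b)=6; units ≡ 3, 3 (mod 8); ε·ε+αω+βω = 1·1+4·1+6·1 ≡ 1  ⇒  (a,b)_2 = -1.
v=29: a=29^-2·(≡17), b=29^0·(≡15) mod 29; (17|29)=-1, (15|29)=-1; (−1)^{-2·0·14}·(-1)^0·(-1)^-2 = +1.
v=∞: 19 > 0 and 11 > 0  ⇒  (a,b)_∞ = +1.
v=11: a=11^0·(≡8), b=11^1·(≡3) mod 11; (8|11)=-1, (3|11)=+1; (−1)^{0·1·5}·(-1)^1·(+1)^0 = -1.
|Ram(19, 11)| = 2, even; anisotropic at {2, 11}.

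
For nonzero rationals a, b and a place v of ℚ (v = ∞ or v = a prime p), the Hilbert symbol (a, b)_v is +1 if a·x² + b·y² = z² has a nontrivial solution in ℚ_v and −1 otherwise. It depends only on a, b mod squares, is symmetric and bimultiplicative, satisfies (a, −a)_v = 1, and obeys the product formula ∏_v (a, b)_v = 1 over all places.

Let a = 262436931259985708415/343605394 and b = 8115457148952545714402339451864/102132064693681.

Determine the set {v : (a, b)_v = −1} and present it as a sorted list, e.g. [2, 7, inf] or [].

[17, 29, 41, 47]

Mod squares: a ≡ 1140244910, b ≡ 1671734. Check v ∈ {∞, 2, 3, 5, 7, 11, 17, 19, 29, 37, 41, 47}.
v=5: a=5^1·(≡2), b=5^0·(≡4) mod 5; (2|5)=-1, (4|5)=+1; (−1)^{1·0·2}·(-1)^0·(+1)^1 = +1.
v=19: a=19^5·(≡14), b=19^7·(≡6) mod 19; (14|19)=-1, (6|19)=+1; (−1)^{5·7·9}·(-1)^7·(+1)^5 = +1.
v=3: a=3^6·(≡2), b=3^10·(≡2) mod 3; (2|3)=-1, (2|3)=-1; (−1)^{6·10·1}·(-1)^10·(-1)^6 = +1.
v=41: a=41^2·(≡15), b=41^3·(≡32) mod 41; (15|41)=-1, (32|41)=+1; (−1)^{2·3·20}·(-1)^3·(+1)^2 = -1.
v=47: a=47^1·(≡46), b=47^2·(≡20) mod 47; (46|47)=-1, (20|47)=-1; (−1)^{1·2·23}·(-1)^2·(-1)^1 = -1.
v=2: v_2(a)=-1, v_2(b)=3; units ≡ 7, 3 (mod 8); ε·ε+αω+βω = 1·1+-1·1+3·0 ≡ 0  ⇒  (a,b)_2 = +1.
v=29: a=29^1·(≡3), b=29^1·(≡5) mod 29; (3|29)=-1, (5|29)=+1; (−1)^{1·1·14}·(-1)^1·(+1)^1 = -1.
v=7: a=7^3·(≡4), b=7^6·(≡1) mod 7; (4|7)=+1, (1|7)=+1; (−1)^{3·6·3}·(+1)^6·(+1)^3 = +1.
v=37: a=37^1·(≡17), b=37^1·(≡5) mod 37; (17|37)=-1, (5|37)=-1; (−1)^{1·1·18}·(-1)^1·(-1)^1 = +1.
v=∞: 1140244910 > 0 and 1671734 > 0  ⇒  (a,b)_∞ = +1.
v=17: a=17^-5·(≡2), b=17^-8·(≡10) mod 17; (2|17)=+1, (10|17)=-1; (−1)^{-5·-8·8}·(+1)^-8·(-1)^-5 = -1.
v=11: a=11^-2·(≡10), b=11^-4·(≡3) mod 11; (10|11)=-1, (3|11)=+1; (−1)^{-2·-4·5}·(-1)^-4·(+1)^-2 = +1.
|Ram(1140244910, 1671734)| = 4, even; anisotropic at {17, 29, 41, 47}.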